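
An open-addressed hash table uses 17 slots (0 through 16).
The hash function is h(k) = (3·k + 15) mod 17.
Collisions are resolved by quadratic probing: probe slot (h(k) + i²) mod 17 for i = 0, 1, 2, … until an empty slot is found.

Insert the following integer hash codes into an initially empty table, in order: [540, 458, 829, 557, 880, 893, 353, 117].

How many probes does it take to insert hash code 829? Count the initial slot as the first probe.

2

540: h=3 -> slot 3
458: h=12 -> slot 12
829: h=3, probe 3,4 -> slot 4
557: h=3, probe 3,4,7 -> slot 7
880: h=3, probe 3,4,7,12,2 -> slot 2
893: h=8 -> slot 8
353: h=3, probe 3,4,7,12,2,11 -> slot 11
117: h=9 -> slot 9
Table: [_, _, 880, 540, 829, _, _, 557, 893, 117, _, 353, 458, _, _, _, _]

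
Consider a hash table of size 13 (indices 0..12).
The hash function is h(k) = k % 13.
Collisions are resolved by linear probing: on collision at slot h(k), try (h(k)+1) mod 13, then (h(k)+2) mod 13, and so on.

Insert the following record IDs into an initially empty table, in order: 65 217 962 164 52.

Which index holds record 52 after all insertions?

Insert 65: h=0, slot 0 empty -> index 0.
Insert 217: h=9, slot 9 empty -> index 9.
Insert 962: h=0, slot 0 occupied -> index 1.
Insert 164: h=8, slot 8 empty -> index 8.
Insert 52: h=0, slots 0,1 occupied -> index 2.
Table: [65, 962, 52, -, -, -, -, -, 164, 217, -, -, -]

2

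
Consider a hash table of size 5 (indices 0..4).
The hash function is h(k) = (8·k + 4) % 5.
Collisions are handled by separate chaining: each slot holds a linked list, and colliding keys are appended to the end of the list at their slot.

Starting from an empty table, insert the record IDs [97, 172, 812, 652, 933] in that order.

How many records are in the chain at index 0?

4

Insert 97: h=0, bucket 0 empty → new chain.
Insert 172: h=0, bucket 0 nonempty → append to chain.
Insert 812: h=0, bucket 0 nonempty → append to chain.
Insert 652: h=0, bucket 0 nonempty → append to chain.
Insert 933: h=3, bucket 3 empty → new chain.
Final buckets:
0: 97 -> 172 -> 812 -> 652
1: _
2: _
3: 933
4: _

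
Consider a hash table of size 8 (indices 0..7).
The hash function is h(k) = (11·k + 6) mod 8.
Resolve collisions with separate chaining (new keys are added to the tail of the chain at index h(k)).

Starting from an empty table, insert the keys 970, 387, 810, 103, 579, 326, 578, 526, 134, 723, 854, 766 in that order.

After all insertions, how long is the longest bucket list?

Insert 970: h=4, bucket 4 empty -> new chain.
Insert 387: h=7, bucket 7 empty -> new chain.
Insert 810: h=4, bucket 4 nonempty -> append to chain.
Insert 103: h=3, bucket 3 empty -> new chain.
Insert 579: h=7, bucket 7 nonempty -> append to chain.
Insert 326: h=0, bucket 0 empty -> new chain.
Insert 578: h=4, bucket 4 nonempty -> append to chain.
Insert 526: h=0, bucket 0 nonempty -> append to chain.
Insert 134: h=0, bucket 0 nonempty -> append to chain.
Insert 723: h=7, bucket 7 nonempty -> append to chain.
Insert 854: h=0, bucket 0 nonempty -> append to chain.
Insert 766: h=0, bucket 0 nonempty -> append to chain.
Final buckets:
0: 326 -> 526 -> 134 -> 854 -> 766
1: ∅
2: ∅
3: 103
4: 970 -> 810 -> 578
5: ∅
6: ∅
7: 387 -> 579 -> 723

5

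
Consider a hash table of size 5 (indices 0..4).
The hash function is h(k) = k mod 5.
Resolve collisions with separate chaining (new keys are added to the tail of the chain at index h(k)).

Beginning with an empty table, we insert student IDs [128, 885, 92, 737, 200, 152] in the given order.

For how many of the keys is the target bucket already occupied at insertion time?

3

128 → bucket 3
885 → bucket 0
92 → bucket 2
737 → bucket 2 (collision)
200 → bucket 0 (collision)
152 → bucket 2 (collision)
Final buckets:
0: 885 -> 200
1: ∅
2: 92 -> 737 -> 152
3: 128
4: ∅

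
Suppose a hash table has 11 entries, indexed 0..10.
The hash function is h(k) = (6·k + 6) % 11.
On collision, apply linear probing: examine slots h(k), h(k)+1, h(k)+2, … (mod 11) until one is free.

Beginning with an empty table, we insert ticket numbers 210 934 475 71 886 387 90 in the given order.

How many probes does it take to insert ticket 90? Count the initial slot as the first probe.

4

Insert 210: h=1, slot 1 empty -> index 1.
Insert 934: h=0, slot 0 empty -> index 0.
Insert 475: h=7, slot 7 empty -> index 7.
Insert 71: h=3, slot 3 empty -> index 3.
Insert 886: h=9, slot 9 empty -> index 9.
Insert 387: h=7, slot 7 occupied -> index 8.
Insert 90: h=7, slots 7,8,9 occupied -> index 10.
Table: [934, 210, _, 71, _, _, _, 475, 387, 886, 90]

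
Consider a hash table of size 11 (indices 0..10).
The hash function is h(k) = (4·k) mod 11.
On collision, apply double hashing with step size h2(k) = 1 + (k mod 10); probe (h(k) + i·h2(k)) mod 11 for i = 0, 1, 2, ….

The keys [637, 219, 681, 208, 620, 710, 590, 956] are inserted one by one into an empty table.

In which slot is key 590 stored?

637 hashes to 7; slot 7 is free -> place at 7.
219 hashes to 7, h2=10; 7 taken -> place at 6.
681 hashes to 7, h2=2; 7 taken -> place at 9.
208 hashes to 7, h2=9; 7 taken -> place at 5.
620 hashes to 5, h2=1; 5,6,7 taken -> place at 8.
710 hashes to 2; slot 2 is free -> place at 2.
590 hashes to 6, h2=1; 6,7,8,9 taken -> place at 10.
956 hashes to 7, h2=7; 7 taken -> place at 3.
Table: [_, _, 710, 956, _, 208, 219, 637, 620, 681, 590]

10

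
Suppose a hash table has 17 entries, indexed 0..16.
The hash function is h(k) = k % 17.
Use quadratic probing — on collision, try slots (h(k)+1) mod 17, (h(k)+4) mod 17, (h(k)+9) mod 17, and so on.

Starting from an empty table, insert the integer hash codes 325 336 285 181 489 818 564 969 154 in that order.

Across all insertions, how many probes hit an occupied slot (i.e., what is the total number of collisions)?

325 hashes to 2; slot 2 is free => place at 2.
336 hashes to 13; slot 13 is free => place at 13.
285 hashes to 13; 13 taken => place at 14.
181 hashes to 11; slot 11 is free => place at 11.
489 hashes to 13; 13,14 taken => place at 0.
818 hashes to 2; 2 taken => place at 3.
564 hashes to 3; 3 taken => place at 4.
969 hashes to 0; 0 taken => place at 1.
154 hashes to 1; 1,2 taken => place at 5.
Table: [489, 969, 325, 818, 564, 154, -, -, -, -, -, 181, -, 336, 285, -, -]

8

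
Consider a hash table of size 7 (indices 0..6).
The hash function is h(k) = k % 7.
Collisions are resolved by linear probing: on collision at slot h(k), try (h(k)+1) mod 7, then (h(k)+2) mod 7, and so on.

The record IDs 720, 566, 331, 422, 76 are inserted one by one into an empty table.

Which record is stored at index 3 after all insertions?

422

720: h=6 -> slot 6
566: h=6, probe 6,0 -> slot 0
331: h=2 -> slot 2
422: h=2, probe 2,3 -> slot 3
76: h=6, probe 6,0,1 -> slot 1
Table: [566, 76, 331, 422, ., ., 720]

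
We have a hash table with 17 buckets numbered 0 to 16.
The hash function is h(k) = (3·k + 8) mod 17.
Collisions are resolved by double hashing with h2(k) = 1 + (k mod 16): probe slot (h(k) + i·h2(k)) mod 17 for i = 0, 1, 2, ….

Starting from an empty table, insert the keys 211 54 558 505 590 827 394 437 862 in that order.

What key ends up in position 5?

211: h=12 → slot 12
54: h=0 → slot 0
558: h=16 → slot 16
505: h=10 → slot 10
590: h=10, h2=15, probe 10,8 → slot 8
827: h=7 → slot 7
394: h=0, h2=11, probe 0,11 → slot 11
437: h=10, h2=6, probe 10,16,5 → slot 5
862: h=10, h2=15, probe 10,8,6 → slot 6
Table: [54, —, —, —, —, 437, 862, 827, 590, —, 505, 394, 211, —, —, —, 558]

437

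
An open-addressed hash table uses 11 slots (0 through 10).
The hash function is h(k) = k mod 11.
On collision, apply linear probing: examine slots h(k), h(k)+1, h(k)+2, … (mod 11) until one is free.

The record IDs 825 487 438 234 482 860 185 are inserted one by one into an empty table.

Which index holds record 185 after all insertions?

825: h=0 => slot 0
487: h=3 => slot 3
438: h=9 => slot 9
234: h=3, probe 3,4 => slot 4
482: h=9, probe 9,10 => slot 10
860: h=2 => slot 2
185: h=9, probe 9,10,0,1 => slot 1
Table: [825, 185, 860, 487, 234, ∅, ∅, ∅, ∅, 438, 482]

1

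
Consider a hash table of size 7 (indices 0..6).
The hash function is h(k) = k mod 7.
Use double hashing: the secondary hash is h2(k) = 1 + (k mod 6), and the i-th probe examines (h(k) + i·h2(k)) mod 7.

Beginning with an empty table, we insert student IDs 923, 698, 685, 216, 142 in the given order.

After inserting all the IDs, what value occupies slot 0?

923: h=6 → slot 6
698: h=5 → slot 5
685: h=6, h2=2, probe 6,1 → slot 1
216: h=6, h2=1, probe 6,0 → slot 0
142: h=2 → slot 2
Table: [216, 685, 142, —, —, 698, 923]

216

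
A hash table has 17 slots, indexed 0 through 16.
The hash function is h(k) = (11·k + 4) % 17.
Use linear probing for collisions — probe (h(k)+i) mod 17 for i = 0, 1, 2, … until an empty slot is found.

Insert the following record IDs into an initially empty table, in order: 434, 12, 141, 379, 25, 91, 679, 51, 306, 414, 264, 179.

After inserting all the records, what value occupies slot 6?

264

434 hashes to 1; slot 1 is free → place at 1.
12 hashes to 0; slot 0 is free → place at 0.
141 hashes to 8; slot 8 is free → place at 8.
379 hashes to 8; 8 taken → place at 9.
25 hashes to 7; slot 7 is free → place at 7.
91 hashes to 2; slot 2 is free → place at 2.
679 hashes to 10; slot 10 is free → place at 10.
51 hashes to 4; slot 4 is free → place at 4.
306 hashes to 4; 4 taken → place at 5.
414 hashes to 2; 2 taken → place at 3.
264 hashes to 1; 1,2,3,4,5 taken → place at 6.
179 hashes to 1; 1,2,3,4,5,6,7,8,9,10 taken → place at 11.
Table: [12, 434, 91, 414, 51, 306, 264, 25, 141, 379, 679, 179, ., ., ., ., .]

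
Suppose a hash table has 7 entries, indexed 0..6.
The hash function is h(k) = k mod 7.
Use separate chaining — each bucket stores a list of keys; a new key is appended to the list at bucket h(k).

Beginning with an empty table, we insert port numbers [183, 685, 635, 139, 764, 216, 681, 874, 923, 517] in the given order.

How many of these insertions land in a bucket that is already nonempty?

6

Insert 183: h=1, bucket 1 empty → new chain.
Insert 685: h=6, bucket 6 empty → new chain.
Insert 635: h=5, bucket 5 empty → new chain.
Insert 139: h=6, bucket 6 nonempty → append to chain.
Insert 764: h=1, bucket 1 nonempty → append to chain.
Insert 216: h=6, bucket 6 nonempty → append to chain.
Insert 681: h=2, bucket 2 empty → new chain.
Insert 874: h=6, bucket 6 nonempty → append to chain.
Insert 923: h=6, bucket 6 nonempty → append to chain.
Insert 517: h=6, bucket 6 nonempty → append to chain.
Final buckets:
0: —
1: 183 -> 764
2: 681
3: —
4: —
5: 635
6: 685 -> 139 -> 216 -> 874 -> 923 -> 517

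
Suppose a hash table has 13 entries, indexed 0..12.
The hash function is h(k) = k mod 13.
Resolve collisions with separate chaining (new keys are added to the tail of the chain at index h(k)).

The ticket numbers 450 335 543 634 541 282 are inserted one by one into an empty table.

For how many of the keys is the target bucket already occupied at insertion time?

Insert 450: h=8, bucket 8 empty → new chain.
Insert 335: h=10, bucket 10 empty → new chain.
Insert 543: h=10, bucket 10 nonempty → append to chain.
Insert 634: h=10, bucket 10 nonempty → append to chain.
Insert 541: h=8, bucket 8 nonempty → append to chain.
Insert 282: h=9, bucket 9 empty → new chain.
Final buckets:
0: _
1: _
2: _
3: _
4: _
5: _
6: _
7: _
8: 450 -> 541
9: 282
10: 335 -> 543 -> 634
11: _
12: _

3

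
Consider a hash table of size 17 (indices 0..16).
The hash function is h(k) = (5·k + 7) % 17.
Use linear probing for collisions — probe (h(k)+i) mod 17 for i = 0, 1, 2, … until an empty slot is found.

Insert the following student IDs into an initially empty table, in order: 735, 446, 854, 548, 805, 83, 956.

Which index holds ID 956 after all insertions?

735: h=10 => slot 10
446: h=10, probe 10,11 => slot 11
854: h=10, probe 10,11,12 => slot 12
548: h=10, probe 10,11,12,13 => slot 13
805: h=3 => slot 3
83: h=14 => slot 14
956: h=10, probe 10,11,12,13,14,15 => slot 15
Table: [_, _, _, 805, _, _, _, _, _, _, 735, 446, 854, 548, 83, 956, _]

15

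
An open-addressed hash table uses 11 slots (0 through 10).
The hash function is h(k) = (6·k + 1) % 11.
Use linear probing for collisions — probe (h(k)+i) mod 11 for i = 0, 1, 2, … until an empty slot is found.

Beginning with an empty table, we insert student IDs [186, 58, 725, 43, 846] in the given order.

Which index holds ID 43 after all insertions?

186 hashes to 6; slot 6 is free → place at 6.
58 hashes to 8; slot 8 is free → place at 8.
725 hashes to 6; 6 taken → place at 7.
43 hashes to 6; 6,7,8 taken → place at 9.
846 hashes to 6; 6,7,8,9 taken → place at 10.
Table: [_, _, _, _, _, _, 186, 725, 58, 43, 846]

9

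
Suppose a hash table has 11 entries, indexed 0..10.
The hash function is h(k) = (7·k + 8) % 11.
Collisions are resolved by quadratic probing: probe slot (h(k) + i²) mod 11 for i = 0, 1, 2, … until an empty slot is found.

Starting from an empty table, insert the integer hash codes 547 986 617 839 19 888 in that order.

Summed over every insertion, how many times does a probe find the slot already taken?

5

547: h=9 → slot 9
986: h=2 → slot 2
617: h=4 → slot 4
839: h=7 → slot 7
19: h=9, probe 9,10 → slot 10
888: h=9, probe 9,10,2,7,3 → slot 3
Table: [—, —, 986, 888, 617, —, —, 839, —, 547, 19]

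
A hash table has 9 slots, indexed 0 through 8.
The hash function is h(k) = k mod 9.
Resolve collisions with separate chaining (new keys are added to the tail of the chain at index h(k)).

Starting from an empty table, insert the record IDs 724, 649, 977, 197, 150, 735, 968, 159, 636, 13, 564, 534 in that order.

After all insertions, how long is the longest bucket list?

724 → bucket 4
649 → bucket 1
977 → bucket 5
197 → bucket 8
150 → bucket 6
735 → bucket 6 (collision)
968 → bucket 5 (collision)
159 → bucket 6 (collision)
636 → bucket 6 (collision)
13 → bucket 4 (collision)
564 → bucket 6 (collision)
534 → bucket 3
Final buckets:
0: _
1: 649
2: _
3: 534
4: 724 -> 13
5: 977 -> 968
6: 150 -> 735 -> 159 -> 636 -> 564
7: _
8: 197

5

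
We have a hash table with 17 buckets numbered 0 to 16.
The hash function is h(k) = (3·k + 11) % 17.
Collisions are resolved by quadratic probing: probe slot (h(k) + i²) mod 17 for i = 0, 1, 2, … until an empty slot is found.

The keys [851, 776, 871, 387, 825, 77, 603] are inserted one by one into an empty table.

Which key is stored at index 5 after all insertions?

851: h=14 → slot 14
776: h=10 → slot 10
871: h=6 → slot 6
387: h=16 → slot 16
825: h=4 → slot 4
77: h=4, probe 4,5 → slot 5
603: h=1 → slot 1
Table: [_, 603, _, _, 825, 77, 871, _, _, _, 776, _, _, _, 851, _, 387]

77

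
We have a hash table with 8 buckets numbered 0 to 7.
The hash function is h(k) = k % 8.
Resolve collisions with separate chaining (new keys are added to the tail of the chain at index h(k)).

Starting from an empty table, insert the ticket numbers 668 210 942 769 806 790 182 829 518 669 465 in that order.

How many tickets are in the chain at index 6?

5

Insert 668: h=4, bucket 4 empty → new chain.
Insert 210: h=2, bucket 2 empty → new chain.
Insert 942: h=6, bucket 6 empty → new chain.
Insert 769: h=1, bucket 1 empty → new chain.
Insert 806: h=6, bucket 6 nonempty → append to chain.
Insert 790: h=6, bucket 6 nonempty → append to chain.
Insert 182: h=6, bucket 6 nonempty → append to chain.
Insert 829: h=5, bucket 5 empty → new chain.
Insert 518: h=6, bucket 6 nonempty → append to chain.
Insert 669: h=5, bucket 5 nonempty → append to chain.
Insert 465: h=1, bucket 1 nonempty → append to chain.
Final buckets:
0: _
1: 769 -> 465
2: 210
3: _
4: 668
5: 829 -> 669
6: 942 -> 806 -> 790 -> 182 -> 518
7: _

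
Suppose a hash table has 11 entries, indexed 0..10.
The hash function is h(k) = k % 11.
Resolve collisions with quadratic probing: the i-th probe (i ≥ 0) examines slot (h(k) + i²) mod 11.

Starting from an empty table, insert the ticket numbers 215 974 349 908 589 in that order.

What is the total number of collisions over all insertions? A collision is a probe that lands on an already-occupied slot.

Insert 215: h=6, slot 6 empty -> index 6.
Insert 974: h=6, slot 6 occupied -> index 7.
Insert 349: h=8, slot 8 empty -> index 8.
Insert 908: h=6, slots 6,7 occupied -> index 10.
Insert 589: h=6, slots 6,7,10 occupied -> index 4.
Table: [_, _, _, _, 589, _, 215, 974, 349, _, 908]

6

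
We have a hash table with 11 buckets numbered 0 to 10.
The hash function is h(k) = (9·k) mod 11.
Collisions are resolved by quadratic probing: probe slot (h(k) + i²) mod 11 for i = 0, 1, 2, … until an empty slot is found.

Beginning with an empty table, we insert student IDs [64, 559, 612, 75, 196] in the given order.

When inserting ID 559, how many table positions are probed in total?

2

64: h=4 => slot 4
559: h=4, probe 4,5 => slot 5
612: h=8 => slot 8
75: h=4, probe 4,5,8,2 => slot 2
196: h=4, probe 4,5,8,2,9 => slot 9
Table: [-, -, 75, -, 64, 559, -, -, 612, 196, -]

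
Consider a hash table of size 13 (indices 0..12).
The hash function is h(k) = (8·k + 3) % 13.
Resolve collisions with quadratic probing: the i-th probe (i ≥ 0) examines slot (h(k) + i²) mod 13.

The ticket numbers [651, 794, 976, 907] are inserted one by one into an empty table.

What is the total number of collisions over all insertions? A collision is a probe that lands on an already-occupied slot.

Insert 651: h=11, slot 11 empty → index 11.
Insert 794: h=11, slot 11 occupied → index 12.
Insert 976: h=11, slots 11,12 occupied → index 2.
Insert 907: h=5, slot 5 empty → index 5.
Table: [., ., 976, ., ., 907, ., ., ., ., ., 651, 794]

3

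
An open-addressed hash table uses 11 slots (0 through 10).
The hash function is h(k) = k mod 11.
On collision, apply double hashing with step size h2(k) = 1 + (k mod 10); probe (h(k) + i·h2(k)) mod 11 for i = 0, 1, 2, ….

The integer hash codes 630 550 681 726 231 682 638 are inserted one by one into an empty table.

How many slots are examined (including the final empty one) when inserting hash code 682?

3

Insert 630: h=3, slot 3 empty → index 3.
Insert 550: h=0, slot 0 empty → index 0.
Insert 681: h=10, slot 10 empty → index 10.
Insert 726: h=0, h2=7, slot 0 occupied → index 7.
Insert 231: h=0, h2=2, slot 0 occupied → index 2.
Insert 682: h=0, h2=3, slots 0,3 occupied → index 6.
Insert 638: h=0, h2=9, slot 0 occupied → index 9.
Table: [550, —, 231, 630, —, —, 682, 726, —, 638, 681]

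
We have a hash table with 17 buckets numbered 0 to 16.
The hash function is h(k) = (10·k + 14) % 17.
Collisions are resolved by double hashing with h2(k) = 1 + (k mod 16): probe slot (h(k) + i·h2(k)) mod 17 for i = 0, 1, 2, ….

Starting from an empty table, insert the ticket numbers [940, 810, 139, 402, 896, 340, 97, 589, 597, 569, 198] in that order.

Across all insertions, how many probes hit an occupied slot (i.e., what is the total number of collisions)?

940: h=13 => slot 13
810: h=5 => slot 5
139: h=10 => slot 10
402: h=5, h2=3, probe 5,8 => slot 8
896: h=15 => slot 15
340: h=14 => slot 14
97: h=15, h2=2, probe 15,0 => slot 0
589: h=5, h2=14, probe 5,2 => slot 2
597: h=0, h2=6, probe 0,6 => slot 6
569: h=9 => slot 9
198: h=5, h2=7, probe 5,12 => slot 12
Table: [97, —, 589, —, —, 810, 597, —, 402, 569, 139, —, 198, 940, 340, 896, —]

5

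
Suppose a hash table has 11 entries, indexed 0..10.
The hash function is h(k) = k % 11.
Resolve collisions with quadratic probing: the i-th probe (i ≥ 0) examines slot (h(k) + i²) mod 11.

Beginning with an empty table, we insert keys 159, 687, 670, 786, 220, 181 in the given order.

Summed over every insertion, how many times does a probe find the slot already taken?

6

159 hashes to 5; slot 5 is free → place at 5.
687 hashes to 5; 5 taken → place at 6.
670 hashes to 10; slot 10 is free → place at 10.
786 hashes to 5; 5,6 taken → place at 9.
220 hashes to 0; slot 0 is free → place at 0.
181 hashes to 5; 5,6,9 taken → place at 3.
Table: [220, ∅, ∅, 181, ∅, 159, 687, ∅, ∅, 786, 670]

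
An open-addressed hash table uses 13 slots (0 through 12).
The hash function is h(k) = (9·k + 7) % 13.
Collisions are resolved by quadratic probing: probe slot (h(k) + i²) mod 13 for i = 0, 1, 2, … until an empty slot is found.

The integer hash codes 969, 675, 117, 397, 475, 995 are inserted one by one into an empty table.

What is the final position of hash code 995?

Insert 969: h=5, slot 5 empty → index 5.
Insert 675: h=11, slot 11 empty → index 11.
Insert 117: h=7, slot 7 empty → index 7.
Insert 397: h=5, slot 5 occupied → index 6.
Insert 475: h=5, slots 5,6 occupied → index 9.
Insert 995: h=5, slots 5,6,9 occupied → index 1.
Table: [., 995, ., ., ., 969, 397, 117, ., 475, ., 675, .]

1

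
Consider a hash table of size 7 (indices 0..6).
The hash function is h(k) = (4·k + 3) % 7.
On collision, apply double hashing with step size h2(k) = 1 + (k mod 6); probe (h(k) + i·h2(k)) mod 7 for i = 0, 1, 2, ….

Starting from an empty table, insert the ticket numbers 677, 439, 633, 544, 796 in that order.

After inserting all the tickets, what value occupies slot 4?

439

Insert 677: h=2, slot 2 empty => index 2.
Insert 439: h=2, h2=2, slot 2 occupied => index 4.
Insert 633: h=1, slot 1 empty => index 1.
Insert 544: h=2, h2=5, slot 2 occupied => index 0.
Insert 796: h=2, h2=5, slots 2,0 occupied => index 5.
Table: [544, 633, 677, ∅, 439, 796, ∅]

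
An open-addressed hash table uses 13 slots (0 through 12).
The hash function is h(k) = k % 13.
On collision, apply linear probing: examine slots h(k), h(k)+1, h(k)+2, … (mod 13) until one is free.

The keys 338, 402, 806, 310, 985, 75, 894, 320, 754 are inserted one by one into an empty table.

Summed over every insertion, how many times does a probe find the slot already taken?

16

338: h=0 -> slot 0
402: h=12 -> slot 12
806: h=0, probe 0,1 -> slot 1
310: h=11 -> slot 11
985: h=10 -> slot 10
75: h=10, probe 10,11,12,0,1,2 -> slot 2
894: h=10, probe 10,11,12,0,1,2,3 -> slot 3
320: h=8 -> slot 8
754: h=0, probe 0,1,2,3,4 -> slot 4
Table: [338, 806, 75, 894, 754, ∅, ∅, ∅, 320, ∅, 985, 310, 402]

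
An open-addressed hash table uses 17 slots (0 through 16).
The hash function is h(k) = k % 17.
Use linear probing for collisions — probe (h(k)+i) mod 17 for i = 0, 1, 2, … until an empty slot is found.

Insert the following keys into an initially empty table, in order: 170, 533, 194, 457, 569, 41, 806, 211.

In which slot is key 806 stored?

Insert 170: h=0, slot 0 empty => index 0.
Insert 533: h=6, slot 6 empty => index 6.
Insert 194: h=7, slot 7 empty => index 7.
Insert 457: h=15, slot 15 empty => index 15.
Insert 569: h=8, slot 8 empty => index 8.
Insert 41: h=7, slots 7,8 occupied => index 9.
Insert 806: h=7, slots 7,8,9 occupied => index 10.
Insert 211: h=7, slots 7,8,9,10 occupied => index 11.
Table: [170, _, _, _, _, _, 533, 194, 569, 41, 806, 211, _, _, _, 457, _]

10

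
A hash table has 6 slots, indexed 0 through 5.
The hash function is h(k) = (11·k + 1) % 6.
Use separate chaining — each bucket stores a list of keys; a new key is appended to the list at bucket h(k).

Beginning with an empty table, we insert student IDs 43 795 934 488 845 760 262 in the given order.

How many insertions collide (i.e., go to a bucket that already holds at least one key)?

43 → bucket 0
795 → bucket 4
934 → bucket 3
488 → bucket 5
845 → bucket 2
760 → bucket 3 (collision)
262 → bucket 3 (collision)
Final buckets:
0: 43
1: _
2: 845
3: 934 -> 760 -> 262
4: 795
5: 488

2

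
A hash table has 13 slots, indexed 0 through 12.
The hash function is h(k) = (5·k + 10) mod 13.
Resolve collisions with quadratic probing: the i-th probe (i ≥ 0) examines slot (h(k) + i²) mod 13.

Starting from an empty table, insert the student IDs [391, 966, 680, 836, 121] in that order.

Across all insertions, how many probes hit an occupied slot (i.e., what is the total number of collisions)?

6

391 hashes to 2; slot 2 is free => place at 2.
966 hashes to 4; slot 4 is free => place at 4.
680 hashes to 4; 4 taken => place at 5.
836 hashes to 4; 4,5 taken => place at 8.
121 hashes to 4; 4,5,8 taken => place at 0.
Table: [121, _, 391, _, 966, 680, _, _, 836, _, _, _, _]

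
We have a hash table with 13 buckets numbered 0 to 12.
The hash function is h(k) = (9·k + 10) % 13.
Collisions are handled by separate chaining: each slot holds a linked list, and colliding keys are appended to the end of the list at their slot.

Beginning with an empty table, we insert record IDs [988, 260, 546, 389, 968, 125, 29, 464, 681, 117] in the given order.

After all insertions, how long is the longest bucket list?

Insert 988: h=10, bucket 10 empty → new chain.
Insert 260: h=10, bucket 10 nonempty → append to chain.
Insert 546: h=10, bucket 10 nonempty → append to chain.
Insert 389: h=1, bucket 1 empty → new chain.
Insert 968: h=12, bucket 12 empty → new chain.
Insert 125: h=4, bucket 4 empty → new chain.
Insert 29: h=11, bucket 11 empty → new chain.
Insert 464: h=0, bucket 0 empty → new chain.
Insert 681: h=3, bucket 3 empty → new chain.
Insert 117: h=10, bucket 10 nonempty → append to chain.
Final buckets:
0: 464
1: 389
2: -
3: 681
4: 125
5: -
6: -
7: -
8: -
9: -
10: 988 -> 260 -> 546 -> 117
11: 29
12: 968

4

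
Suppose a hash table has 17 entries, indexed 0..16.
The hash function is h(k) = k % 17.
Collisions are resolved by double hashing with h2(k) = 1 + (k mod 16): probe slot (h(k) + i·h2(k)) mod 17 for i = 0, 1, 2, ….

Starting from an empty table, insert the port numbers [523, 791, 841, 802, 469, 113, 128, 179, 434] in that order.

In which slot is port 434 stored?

523 hashes to 13; slot 13 is free → place at 13.
791 hashes to 9; slot 9 is free → place at 9.
841 hashes to 8; slot 8 is free → place at 8.
802 hashes to 3; slot 3 is free → place at 3.
469 hashes to 10; slot 10 is free → place at 10.
113 hashes to 11; slot 11 is free → place at 11.
128 hashes to 9, h2=1; 9,10,11 taken → place at 12.
179 hashes to 9, h2=4; 9,13 taken → place at 0.
434 hashes to 9, h2=3; 9,12 taken → place at 15.
Table: [179, ., ., 802, ., ., ., ., 841, 791, 469, 113, 128, 523, ., 434, .]

15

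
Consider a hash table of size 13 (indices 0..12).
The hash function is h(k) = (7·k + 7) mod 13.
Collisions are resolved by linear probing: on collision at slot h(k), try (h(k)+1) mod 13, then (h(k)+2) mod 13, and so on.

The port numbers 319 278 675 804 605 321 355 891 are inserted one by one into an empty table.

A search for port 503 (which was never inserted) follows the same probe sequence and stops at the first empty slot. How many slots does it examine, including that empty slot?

Insert 319: h=4, slot 4 empty -> index 4.
Insert 278: h=3, slot 3 empty -> index 3.
Insert 675: h=0, slot 0 empty -> index 0.
Insert 804: h=6, slot 6 empty -> index 6.
Insert 605: h=4, slot 4 occupied -> index 5.
Insert 321: h=5, slots 5,6 occupied -> index 7.
Insert 355: h=9, slot 9 empty -> index 9.
Insert 891: h=4, slots 4,5,6,7 occupied -> index 8.
Table: [675, -, -, 278, 319, 605, 804, 321, 891, 355, -, -, -]
Lookup 503: h=5, probe 5,6,7,8,9,10 → slot 10 empty, not found.

6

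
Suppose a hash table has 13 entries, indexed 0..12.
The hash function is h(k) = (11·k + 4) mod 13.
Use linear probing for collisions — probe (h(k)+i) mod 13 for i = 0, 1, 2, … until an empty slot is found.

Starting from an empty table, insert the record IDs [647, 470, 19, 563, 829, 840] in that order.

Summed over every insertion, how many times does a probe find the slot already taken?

647: h=10 -> slot 10
470: h=0 -> slot 0
19: h=5 -> slot 5
563: h=9 -> slot 9
829: h=10, probe 10,11 -> slot 11
840: h=1 -> slot 1
Table: [470, 840, ∅, ∅, ∅, 19, ∅, ∅, ∅, 563, 647, 829, ∅]

1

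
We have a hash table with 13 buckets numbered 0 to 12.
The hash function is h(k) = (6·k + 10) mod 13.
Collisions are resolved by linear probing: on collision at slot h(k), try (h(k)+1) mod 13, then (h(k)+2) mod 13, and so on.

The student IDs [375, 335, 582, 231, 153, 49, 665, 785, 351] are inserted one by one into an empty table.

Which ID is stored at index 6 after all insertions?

582

Insert 375: h=11, slot 11 empty -> index 11.
Insert 335: h=5, slot 5 empty -> index 5.
Insert 582: h=5, slot 5 occupied -> index 6.
Insert 231: h=5, slots 5,6 occupied -> index 7.
Insert 153: h=5, slots 5,6,7 occupied -> index 8.
Insert 49: h=5, slots 5,6,7,8 occupied -> index 9.
Insert 665: h=9, slot 9 occupied -> index 10.
Insert 785: h=1, slot 1 empty -> index 1.
Insert 351: h=10, slots 10,11 occupied -> index 12.
Table: [∅, 785, ∅, ∅, ∅, 335, 582, 231, 153, 49, 665, 375, 351]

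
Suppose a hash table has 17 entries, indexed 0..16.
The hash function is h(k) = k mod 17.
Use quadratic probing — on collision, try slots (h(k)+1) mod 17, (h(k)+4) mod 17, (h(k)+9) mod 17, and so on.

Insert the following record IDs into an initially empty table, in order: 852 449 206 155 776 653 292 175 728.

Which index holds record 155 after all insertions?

852 hashes to 2; slot 2 is free -> place at 2.
449 hashes to 7; slot 7 is free -> place at 7.
206 hashes to 2; 2 taken -> place at 3.
155 hashes to 2; 2,3 taken -> place at 6.
776 hashes to 11; slot 11 is free -> place at 11.
653 hashes to 7; 7 taken -> place at 8.
292 hashes to 3; 3 taken -> place at 4.
175 hashes to 5; slot 5 is free -> place at 5.
728 hashes to 14; slot 14 is free -> place at 14.
Table: [_, _, 852, 206, 292, 175, 155, 449, 653, _, _, 776, _, _, 728, _, _]

6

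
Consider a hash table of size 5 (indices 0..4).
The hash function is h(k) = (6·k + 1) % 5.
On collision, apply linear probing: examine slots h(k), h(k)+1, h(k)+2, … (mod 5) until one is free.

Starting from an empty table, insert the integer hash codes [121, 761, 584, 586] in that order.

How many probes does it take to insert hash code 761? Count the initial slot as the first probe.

2

121: h=2 → slot 2
761: h=2, probe 2,3 → slot 3
584: h=0 → slot 0
586: h=2, probe 2,3,4 → slot 4
Table: [584, -, 121, 761, 586]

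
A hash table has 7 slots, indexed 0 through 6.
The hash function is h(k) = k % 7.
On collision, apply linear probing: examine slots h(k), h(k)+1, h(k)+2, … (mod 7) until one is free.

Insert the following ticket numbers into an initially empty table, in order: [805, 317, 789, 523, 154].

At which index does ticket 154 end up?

805 hashes to 0; slot 0 is free → place at 0.
317 hashes to 2; slot 2 is free → place at 2.
789 hashes to 5; slot 5 is free → place at 5.
523 hashes to 5; 5 taken → place at 6.
154 hashes to 0; 0 taken → place at 1.
Table: [805, 154, 317, —, —, 789, 523]

1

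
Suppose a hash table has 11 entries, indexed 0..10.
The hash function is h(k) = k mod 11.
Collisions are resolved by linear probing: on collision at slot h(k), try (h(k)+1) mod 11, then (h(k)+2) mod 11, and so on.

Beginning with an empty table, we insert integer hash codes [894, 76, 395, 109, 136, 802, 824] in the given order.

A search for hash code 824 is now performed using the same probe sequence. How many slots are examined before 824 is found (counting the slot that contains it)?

7

894: h=3 -> slot 3
76: h=10 -> slot 10
395: h=10, probe 10,0 -> slot 0
109: h=10, probe 10,0,1 -> slot 1
136: h=4 -> slot 4
802: h=10, probe 10,0,1,2 -> slot 2
824: h=10, probe 10,0,1,2,3,4,5 -> slot 5
Table: [395, 109, 802, 894, 136, 824, -, -, -, -, 76]
Lookup 824: h=10, probe 10,0,1,2,3,4,5 → found at 5.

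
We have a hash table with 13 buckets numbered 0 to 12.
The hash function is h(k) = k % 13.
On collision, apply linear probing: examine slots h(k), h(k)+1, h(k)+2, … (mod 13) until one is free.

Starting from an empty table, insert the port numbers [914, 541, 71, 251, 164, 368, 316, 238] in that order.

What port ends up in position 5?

Insert 914: h=4, slot 4 empty => index 4.
Insert 541: h=8, slot 8 empty => index 8.
Insert 71: h=6, slot 6 empty => index 6.
Insert 251: h=4, slot 4 occupied => index 5.
Insert 164: h=8, slot 8 occupied => index 9.
Insert 368: h=4, slots 4,5,6 occupied => index 7.
Insert 316: h=4, slots 4,5,6,7,8,9 occupied => index 10.
Insert 238: h=4, slots 4,5,6,7,8,9,10 occupied => index 11.
Table: [., ., ., ., 914, 251, 71, 368, 541, 164, 316, 238, .]

251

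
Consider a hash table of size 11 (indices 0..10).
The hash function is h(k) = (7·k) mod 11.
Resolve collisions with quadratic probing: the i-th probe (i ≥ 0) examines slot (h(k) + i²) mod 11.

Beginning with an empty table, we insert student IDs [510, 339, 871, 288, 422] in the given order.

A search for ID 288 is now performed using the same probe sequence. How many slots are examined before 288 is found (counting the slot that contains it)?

Insert 510: h=6, slot 6 empty → index 6.
Insert 339: h=8, slot 8 empty → index 8.
Insert 871: h=3, slot 3 empty → index 3.
Insert 288: h=3, slot 3 occupied → index 4.
Insert 422: h=6, slot 6 occupied → index 7.
Table: [., ., ., 871, 288, ., 510, 422, 339, ., .]
Lookup 288: h=3, probe 3,4 → found at 4.

2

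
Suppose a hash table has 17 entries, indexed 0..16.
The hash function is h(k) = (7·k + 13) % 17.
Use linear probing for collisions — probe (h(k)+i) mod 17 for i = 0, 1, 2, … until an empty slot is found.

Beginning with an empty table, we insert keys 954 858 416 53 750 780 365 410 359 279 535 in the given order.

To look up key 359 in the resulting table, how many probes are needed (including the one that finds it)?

Insert 954: h=10, slot 10 empty => index 10.
Insert 858: h=1, slot 1 empty => index 1.
Insert 416: h=1, slot 1 occupied => index 2.
Insert 53: h=10, slot 10 occupied => index 11.
Insert 750: h=10, slots 10,11 occupied => index 12.
Insert 780: h=16, slot 16 empty => index 16.
Insert 365: h=1, slots 1,2 occupied => index 3.
Insert 410: h=10, slots 10,11,12 occupied => index 13.
Insert 359: h=10, slots 10,11,12,13 occupied => index 14.
Insert 279: h=11, slots 11,12,13,14 occupied => index 15.
Insert 535: h=1, slots 1,2,3 occupied => index 4.
Table: [-, 858, 416, 365, 535, -, -, -, -, -, 954, 53, 750, 410, 359, 279, 780]
Lookup 359: h=10, probe 10,11,12,13,14 → found at 14.

5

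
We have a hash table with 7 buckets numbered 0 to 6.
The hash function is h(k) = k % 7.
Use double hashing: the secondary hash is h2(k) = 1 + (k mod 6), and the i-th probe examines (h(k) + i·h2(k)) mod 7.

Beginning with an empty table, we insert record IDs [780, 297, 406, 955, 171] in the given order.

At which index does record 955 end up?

Insert 780: h=3, slot 3 empty -> index 3.
Insert 297: h=3, h2=4, slot 3 occupied -> index 0.
Insert 406: h=0, h2=5, slot 0 occupied -> index 5.
Insert 955: h=3, h2=2, slots 3,5,0 occupied -> index 2.
Insert 171: h=3, h2=4, slots 3,0 occupied -> index 4.
Table: [297, ., 955, 780, 171, 406, .]

2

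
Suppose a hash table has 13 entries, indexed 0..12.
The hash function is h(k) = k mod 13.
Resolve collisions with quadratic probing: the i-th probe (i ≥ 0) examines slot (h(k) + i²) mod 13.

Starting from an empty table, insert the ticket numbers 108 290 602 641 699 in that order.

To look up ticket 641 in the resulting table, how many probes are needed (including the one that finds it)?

108 hashes to 4; slot 4 is free => place at 4.
290 hashes to 4; 4 taken => place at 5.
602 hashes to 4; 4,5 taken => place at 8.
641 hashes to 4; 4,5,8 taken => place at 0.
699 hashes to 10; slot 10 is free => place at 10.
Table: [641, -, -, -, 108, 290, -, -, 602, -, 699, -, -]
Lookup 641: h=4, probe 4,5,8,0 → found at 0.

4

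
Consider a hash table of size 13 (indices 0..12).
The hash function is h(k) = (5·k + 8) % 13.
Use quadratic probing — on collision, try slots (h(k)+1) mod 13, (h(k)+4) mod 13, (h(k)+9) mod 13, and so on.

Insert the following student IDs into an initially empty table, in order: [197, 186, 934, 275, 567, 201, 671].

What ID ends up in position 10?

671

Insert 197: h=5, slot 5 empty -> index 5.
Insert 186: h=2, slot 2 empty -> index 2.
Insert 934: h=11, slot 11 empty -> index 11.
Insert 275: h=5, slot 5 occupied -> index 6.
Insert 567: h=9, slot 9 empty -> index 9.
Insert 201: h=12, slot 12 empty -> index 12.
Insert 671: h=9, slot 9 occupied -> index 10.
Table: [—, —, 186, —, —, 197, 275, —, —, 567, 671, 934, 201]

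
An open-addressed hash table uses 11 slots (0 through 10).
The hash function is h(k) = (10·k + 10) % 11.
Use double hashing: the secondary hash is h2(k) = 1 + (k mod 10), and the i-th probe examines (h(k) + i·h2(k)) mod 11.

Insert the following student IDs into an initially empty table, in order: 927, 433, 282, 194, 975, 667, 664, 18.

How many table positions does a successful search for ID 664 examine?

Insert 927: h=7, slot 7 empty => index 7.
Insert 433: h=6, slot 6 empty => index 6.
Insert 282: h=3, slot 3 empty => index 3.
Insert 194: h=3, h2=5, slot 3 occupied => index 8.
Insert 975: h=3, h2=6, slot 3 occupied => index 9.
Insert 667: h=3, h2=8, slot 3 occupied => index 0.
Insert 664: h=6, h2=5, slots 6,0 occupied => index 5.
Insert 18: h=3, h2=9, slot 3 occupied => index 1.
Table: [667, 18, -, 282, -, 664, 433, 927, 194, 975, -]
Lookup 664: h=6, h2=5, probe 6,0,5 → found at 5.

3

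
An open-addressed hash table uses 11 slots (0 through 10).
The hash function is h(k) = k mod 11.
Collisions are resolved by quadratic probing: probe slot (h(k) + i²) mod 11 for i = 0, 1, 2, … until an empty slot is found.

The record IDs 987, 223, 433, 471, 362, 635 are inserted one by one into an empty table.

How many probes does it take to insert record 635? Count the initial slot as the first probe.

3

Insert 987: h=8, slot 8 empty => index 8.
Insert 223: h=3, slot 3 empty => index 3.
Insert 433: h=4, slot 4 empty => index 4.
Insert 471: h=9, slot 9 empty => index 9.
Insert 362: h=10, slot 10 empty => index 10.
Insert 635: h=8, slots 8,9 occupied => index 1.
Table: [∅, 635, ∅, 223, 433, ∅, ∅, ∅, 987, 471, 362]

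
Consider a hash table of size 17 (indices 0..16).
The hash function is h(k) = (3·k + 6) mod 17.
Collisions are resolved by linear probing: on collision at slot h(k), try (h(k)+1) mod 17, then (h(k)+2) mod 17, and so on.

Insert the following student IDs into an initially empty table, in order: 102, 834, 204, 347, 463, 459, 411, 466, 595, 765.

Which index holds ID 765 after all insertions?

13

Insert 102: h=6, slot 6 empty → index 6.
Insert 834: h=9, slot 9 empty → index 9.
Insert 204: h=6, slot 6 occupied → index 7.
Insert 347: h=10, slot 10 empty → index 10.
Insert 463: h=1, slot 1 empty → index 1.
Insert 459: h=6, slots 6,7 occupied → index 8.
Insert 411: h=15, slot 15 empty → index 15.
Insert 466: h=10, slot 10 occupied → index 11.
Insert 595: h=6, slots 6,7,8,9,10,11 occupied → index 12.
Insert 765: h=6, slots 6,7,8,9,10,11,12 occupied → index 13.
Table: [_, 463, _, _, _, _, 102, 204, 459, 834, 347, 466, 595, 765, _, 411, _]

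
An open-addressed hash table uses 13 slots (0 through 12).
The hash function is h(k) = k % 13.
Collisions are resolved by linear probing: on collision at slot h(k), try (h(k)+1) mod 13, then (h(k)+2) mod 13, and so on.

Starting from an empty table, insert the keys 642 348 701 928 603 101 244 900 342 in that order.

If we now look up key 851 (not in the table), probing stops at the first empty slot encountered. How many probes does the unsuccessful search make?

642 hashes to 5; slot 5 is free -> place at 5.
348 hashes to 10; slot 10 is free -> place at 10.
701 hashes to 12; slot 12 is free -> place at 12.
928 hashes to 5; 5 taken -> place at 6.
603 hashes to 5; 5,6 taken -> place at 7.
101 hashes to 10; 10 taken -> place at 11.
244 hashes to 10; 10,11,12 taken -> place at 0.
900 hashes to 3; slot 3 is free -> place at 3.
342 hashes to 4; slot 4 is free -> place at 4.
Table: [244, ., ., 900, 342, 642, 928, 603, ., ., 348, 101, 701]
Lookup 851: h=6, probe 6,7,8 → slot 8 empty, not found.

3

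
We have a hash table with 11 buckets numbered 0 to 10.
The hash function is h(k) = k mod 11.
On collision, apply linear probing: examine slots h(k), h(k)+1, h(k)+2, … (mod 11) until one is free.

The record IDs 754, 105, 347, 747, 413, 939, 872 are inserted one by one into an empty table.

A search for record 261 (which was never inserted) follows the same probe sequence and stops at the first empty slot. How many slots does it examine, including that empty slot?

4

Insert 754: h=6, slot 6 empty -> index 6.
Insert 105: h=6, slot 6 occupied -> index 7.
Insert 347: h=6, slots 6,7 occupied -> index 8.
Insert 747: h=10, slot 10 empty -> index 10.
Insert 413: h=6, slots 6,7,8 occupied -> index 9.
Insert 939: h=4, slot 4 empty -> index 4.
Insert 872: h=3, slot 3 empty -> index 3.
Table: [_, _, _, 872, 939, _, 754, 105, 347, 413, 747]
Lookup 261: h=8, probe 8,9,10,0 → slot 0 empty, not found.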